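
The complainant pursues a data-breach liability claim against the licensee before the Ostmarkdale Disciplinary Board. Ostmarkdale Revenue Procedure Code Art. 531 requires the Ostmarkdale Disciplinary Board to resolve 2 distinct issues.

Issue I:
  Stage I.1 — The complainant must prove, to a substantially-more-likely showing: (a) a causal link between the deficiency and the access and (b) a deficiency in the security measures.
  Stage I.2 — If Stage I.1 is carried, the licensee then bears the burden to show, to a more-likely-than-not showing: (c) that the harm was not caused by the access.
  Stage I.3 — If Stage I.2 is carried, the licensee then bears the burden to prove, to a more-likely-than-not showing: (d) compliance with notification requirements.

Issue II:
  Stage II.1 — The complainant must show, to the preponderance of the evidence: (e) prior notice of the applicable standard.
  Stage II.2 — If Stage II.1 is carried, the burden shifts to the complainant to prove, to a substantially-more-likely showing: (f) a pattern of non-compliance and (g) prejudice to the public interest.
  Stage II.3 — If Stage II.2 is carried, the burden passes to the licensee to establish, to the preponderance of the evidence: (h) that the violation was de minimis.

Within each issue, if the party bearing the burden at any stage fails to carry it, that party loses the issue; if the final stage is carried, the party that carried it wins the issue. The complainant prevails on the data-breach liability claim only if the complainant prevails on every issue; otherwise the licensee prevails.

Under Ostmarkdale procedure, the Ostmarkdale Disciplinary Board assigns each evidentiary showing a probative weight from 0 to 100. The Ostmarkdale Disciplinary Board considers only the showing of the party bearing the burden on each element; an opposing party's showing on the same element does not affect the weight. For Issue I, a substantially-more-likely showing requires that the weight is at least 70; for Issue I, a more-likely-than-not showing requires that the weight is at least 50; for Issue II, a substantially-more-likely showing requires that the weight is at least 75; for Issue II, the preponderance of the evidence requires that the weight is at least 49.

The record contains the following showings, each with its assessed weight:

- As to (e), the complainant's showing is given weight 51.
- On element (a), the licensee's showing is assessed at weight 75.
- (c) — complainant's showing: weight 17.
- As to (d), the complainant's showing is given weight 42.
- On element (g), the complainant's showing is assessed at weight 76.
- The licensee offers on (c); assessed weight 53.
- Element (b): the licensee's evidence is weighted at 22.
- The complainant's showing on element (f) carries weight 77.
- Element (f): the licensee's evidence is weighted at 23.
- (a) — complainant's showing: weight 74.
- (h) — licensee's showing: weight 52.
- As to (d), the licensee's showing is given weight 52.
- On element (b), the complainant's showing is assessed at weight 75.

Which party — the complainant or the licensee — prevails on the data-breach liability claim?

licensee

— Issue I —
Stage I.1 — burden on complainant; standard: a substantially-more-likely showing (weight is at least 70).
    (a): 74 (licensee's 75 disregarded) ≥ 70 [met]
    (b): 75 (licensee's 22 disregarded) ≥ 70 [met]
  Stage I.1 carried; the burden shifts to the licensee.
Stage I.2 — burden on licensee; standard: a more-likely-than-not showing (weight is at least 50).
    (c): 53 (complainant's 17 disregarded) ≥ 50 [met]
  All elements met. The licensee retains the burden for Stage I.3.
Stage I.3 — burden on licensee; standard: a more-likely-than-not showing (weight is at least 50).
    (d): 52 (complainant's 42 disregarded) ≥ 50 [met]
  Stage I.3 carried; the final stage is satisfied.
With every stage satisfied, the licensee prevails on this issue.
— Issue II —
At Stage II.1 the complainant must meet the preponderance of the evidence (weight is at least 49): on (e) the weight is 51, which does reach 49, so (e) meets the standard.
  Stage II.1 carried; the burden remains with the complainant.
At Stage II.2 the complainant must meet a substantially-more-likely showing (weight is at least 75): on (f) the weight is 77 (the licensee's 23 is given no effect), ≥ 75, so (f) meets the standard; on (g) the weight is 76, which does reach 75, so (g) meets the standard.
  Stage II.2 carried; the burden shifts to the licensee.
At Stage II.3 the licensee must meet the preponderance of the evidence (weight is at least 49): on (h) the weight is 52, ≥ 49, so (h) meets the standard.
  The licensee carries the last stage.
All stages carried — the licensee prevails on this issue.
Per-issue: Issue I → licensee; Issue II → licensee. The complainant must prevail on every issue; overall, the licensee prevails.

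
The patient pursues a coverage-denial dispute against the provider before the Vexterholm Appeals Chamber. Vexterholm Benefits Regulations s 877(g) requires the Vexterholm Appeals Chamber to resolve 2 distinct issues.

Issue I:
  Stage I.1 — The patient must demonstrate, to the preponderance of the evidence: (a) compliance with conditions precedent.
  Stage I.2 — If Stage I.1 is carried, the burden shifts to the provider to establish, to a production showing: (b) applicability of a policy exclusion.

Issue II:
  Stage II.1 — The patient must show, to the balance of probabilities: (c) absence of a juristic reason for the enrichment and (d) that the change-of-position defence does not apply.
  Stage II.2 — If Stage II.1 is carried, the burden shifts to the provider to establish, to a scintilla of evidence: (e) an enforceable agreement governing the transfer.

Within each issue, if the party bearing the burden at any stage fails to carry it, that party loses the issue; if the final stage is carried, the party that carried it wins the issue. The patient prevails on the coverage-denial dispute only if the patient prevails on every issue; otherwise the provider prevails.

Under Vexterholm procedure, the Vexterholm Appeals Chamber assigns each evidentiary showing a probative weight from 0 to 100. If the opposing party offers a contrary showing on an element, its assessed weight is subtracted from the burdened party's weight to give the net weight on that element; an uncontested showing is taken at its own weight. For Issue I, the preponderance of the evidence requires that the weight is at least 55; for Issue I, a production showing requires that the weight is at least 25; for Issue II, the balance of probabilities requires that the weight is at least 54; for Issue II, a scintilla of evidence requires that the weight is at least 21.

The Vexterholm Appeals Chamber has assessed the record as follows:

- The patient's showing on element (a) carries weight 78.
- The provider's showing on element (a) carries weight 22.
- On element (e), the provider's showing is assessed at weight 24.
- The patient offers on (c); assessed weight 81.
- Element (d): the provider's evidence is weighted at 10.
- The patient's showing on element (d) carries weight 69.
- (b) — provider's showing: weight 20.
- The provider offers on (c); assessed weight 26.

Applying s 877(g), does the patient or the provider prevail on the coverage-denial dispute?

— Issue I —
Stage I.1 (patient, the preponderance of the evidence, weight is at least 55): (a) net 78−22=56 ≥ 55 — meets.
  All elements met. The burden passes to the provider.
Stage I.2 (provider, a production showing, weight is at least 25): (b) 20 < 25 — fails.
  The provider does not carry Stage I.2.
So the patient prevails on this issue.
— Issue II —
Stage II.1 — burden on patient; standard: the balance of probabilities (weight is at least 54).
    (c): 81 − 26 = 55 ≥ 54 [met]
    (d): 69 − 10 = 59 ≥ 54 [met]
  All elements met. The burden passes to the provider.
Stage II.2 — burden on provider; standard: a scintilla of evidence (weight is at least 21).
    (e): 24 ≥ 21 [met]
  The provider carries the last stage.
All stages carried — the provider prevails on this issue.
Per-issue: Issue I → patient; Issue II → provider. The patient must prevail on every issue; overall, the provider prevails.

provider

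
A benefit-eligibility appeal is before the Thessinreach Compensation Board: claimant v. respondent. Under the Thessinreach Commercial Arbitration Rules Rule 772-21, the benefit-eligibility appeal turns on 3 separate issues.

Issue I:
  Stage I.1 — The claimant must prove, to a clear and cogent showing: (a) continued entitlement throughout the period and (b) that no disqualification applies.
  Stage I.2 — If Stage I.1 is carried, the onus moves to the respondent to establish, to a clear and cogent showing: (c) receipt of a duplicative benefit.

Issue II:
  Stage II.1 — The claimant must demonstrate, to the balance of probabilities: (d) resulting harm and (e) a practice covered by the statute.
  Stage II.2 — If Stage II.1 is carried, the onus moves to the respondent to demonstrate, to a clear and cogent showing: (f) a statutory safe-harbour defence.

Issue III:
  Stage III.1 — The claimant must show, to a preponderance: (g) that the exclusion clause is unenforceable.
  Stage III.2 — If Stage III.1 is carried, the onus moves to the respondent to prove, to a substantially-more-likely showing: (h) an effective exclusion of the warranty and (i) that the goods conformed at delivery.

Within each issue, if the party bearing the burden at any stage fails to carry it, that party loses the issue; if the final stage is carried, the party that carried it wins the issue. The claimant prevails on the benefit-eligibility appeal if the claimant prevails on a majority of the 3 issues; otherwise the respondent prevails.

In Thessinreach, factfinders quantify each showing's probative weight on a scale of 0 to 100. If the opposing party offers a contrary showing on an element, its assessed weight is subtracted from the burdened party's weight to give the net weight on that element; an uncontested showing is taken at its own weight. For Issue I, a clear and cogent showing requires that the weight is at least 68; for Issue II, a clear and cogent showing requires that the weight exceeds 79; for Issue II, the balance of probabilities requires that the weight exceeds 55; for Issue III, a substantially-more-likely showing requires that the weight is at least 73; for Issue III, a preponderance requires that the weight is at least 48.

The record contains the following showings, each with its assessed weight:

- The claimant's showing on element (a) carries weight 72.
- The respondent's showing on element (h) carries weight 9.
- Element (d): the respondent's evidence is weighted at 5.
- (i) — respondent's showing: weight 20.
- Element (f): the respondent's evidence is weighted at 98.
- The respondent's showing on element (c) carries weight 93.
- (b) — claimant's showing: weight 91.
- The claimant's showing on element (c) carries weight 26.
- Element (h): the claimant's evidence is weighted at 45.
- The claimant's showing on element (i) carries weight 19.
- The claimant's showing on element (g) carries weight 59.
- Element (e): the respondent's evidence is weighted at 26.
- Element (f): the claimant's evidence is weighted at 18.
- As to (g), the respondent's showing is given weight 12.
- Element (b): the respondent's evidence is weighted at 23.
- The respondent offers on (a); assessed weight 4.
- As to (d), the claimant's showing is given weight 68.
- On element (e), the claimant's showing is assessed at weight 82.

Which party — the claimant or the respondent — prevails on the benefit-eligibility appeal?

— Issue I —
At Stage I.1 the claimant must meet a clear and cogent showing (weight is at least 68): on (a) the weight is 72 less the opposing 4 gives net 68, which does reach 68, so (a) meets the standard; on (b) the weight is 91 less the opposing 23 gives net 68, which does reach 68, so (b) meets the standard.
  The claimant carries Stage I.1; the respondent now bears the burden.
At Stage I.2 the respondent must meet a clear and cogent showing (weight is at least 68): on (c) the weight is 93 less the opposing 26 gives net 67, < 68, so (c) does not meet the standard.
  Stage I.2 not carried; the respondent fails its burden.
The claimant prevails on this issue.
— Issue II —
Stage II.1 — burden on claimant; standard: the balance of probabilities (weight exceeds 55).
    (d): 68 − 5 = 63 > 55 [met]
    (e): 82 − 26 = 56 > 55 [met]
  All elements met. The burden passes to the respondent.
Stage II.2 — burden on respondent; standard: a clear and cogent showing (weight exceeds 79).
    (f): 98 − 18 = 80 > 79 [met]
  All elements met at the final stage.
All stages carried — the respondent prevails on this issue.
— Issue III —
Stage III.1 (claimant, a preponderance, weight is at least 48): (g) net 59−12=47 < 48 — fails.
  Not every element is met, so the claimant fails to carry Stage III.1.
So the respondent prevails on this issue.
Per-issue: Issue I → claimant; Issue II → respondent; Issue III → respondent. The claimant must prevail on a majority of issues; overall, the respondent prevails.

respondent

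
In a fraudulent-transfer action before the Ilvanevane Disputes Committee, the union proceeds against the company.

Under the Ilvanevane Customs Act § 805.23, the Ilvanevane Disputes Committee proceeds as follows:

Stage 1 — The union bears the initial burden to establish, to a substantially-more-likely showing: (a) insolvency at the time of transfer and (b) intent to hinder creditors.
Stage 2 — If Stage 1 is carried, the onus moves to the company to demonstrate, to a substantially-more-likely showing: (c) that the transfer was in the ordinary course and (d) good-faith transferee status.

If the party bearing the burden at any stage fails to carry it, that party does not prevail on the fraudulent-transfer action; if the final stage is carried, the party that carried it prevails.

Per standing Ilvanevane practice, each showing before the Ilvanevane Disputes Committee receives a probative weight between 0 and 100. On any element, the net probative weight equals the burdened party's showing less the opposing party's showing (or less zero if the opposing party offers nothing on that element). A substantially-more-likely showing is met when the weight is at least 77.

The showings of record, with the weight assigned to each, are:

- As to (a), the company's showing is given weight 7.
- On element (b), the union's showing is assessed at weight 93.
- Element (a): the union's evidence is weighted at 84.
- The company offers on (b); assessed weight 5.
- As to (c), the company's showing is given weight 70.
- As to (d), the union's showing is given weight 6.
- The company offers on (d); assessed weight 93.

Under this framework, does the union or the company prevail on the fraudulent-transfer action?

union

Stage 1 — burden on union; standard: a substantially-more-likely showing (weight is at least 77).
    (a): 84 − 7 = 77 ≥ 77 [met]
    (b): 93 − 5 = 88 ≥ 77 [met]
  All elements met. The burden passes to the company.
Stage 2 — burden on company; standard: a substantially-more-likely showing (weight is at least 77).
    (c): 70 < 77 [not met]
    (d): 93 − 6 = 87 ≥ 77 [met]
  Stage 2 not carried; the company fails its burden.
So the union prevails.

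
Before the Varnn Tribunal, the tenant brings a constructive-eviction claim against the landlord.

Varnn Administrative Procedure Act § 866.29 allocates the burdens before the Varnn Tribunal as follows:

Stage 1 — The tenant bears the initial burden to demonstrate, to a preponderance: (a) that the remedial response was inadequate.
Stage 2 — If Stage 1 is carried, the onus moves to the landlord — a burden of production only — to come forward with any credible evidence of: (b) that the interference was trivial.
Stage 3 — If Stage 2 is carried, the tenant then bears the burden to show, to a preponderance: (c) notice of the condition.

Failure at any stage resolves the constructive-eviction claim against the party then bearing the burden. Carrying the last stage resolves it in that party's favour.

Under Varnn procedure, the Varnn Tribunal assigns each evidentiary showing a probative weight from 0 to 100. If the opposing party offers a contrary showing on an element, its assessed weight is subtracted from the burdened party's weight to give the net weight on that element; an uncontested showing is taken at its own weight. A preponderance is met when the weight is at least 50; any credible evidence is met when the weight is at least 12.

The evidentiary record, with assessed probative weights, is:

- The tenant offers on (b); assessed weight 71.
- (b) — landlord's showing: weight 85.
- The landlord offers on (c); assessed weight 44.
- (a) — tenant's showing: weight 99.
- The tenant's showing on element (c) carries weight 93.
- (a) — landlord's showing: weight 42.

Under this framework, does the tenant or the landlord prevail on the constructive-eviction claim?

landlord

At Stage 1 the tenant must meet a preponderance (weight is at least 50): on (a) the weight is 99 less the opposing 42 gives net 57, ≥ 50, so (a) meets the standard.
  All elements met. The burden passes to the landlord.
At Stage 2 the landlord must meet any credible evidence (weight is at least 12): on (b) the weight is 85 less the opposing 71 gives net 14, which does reach 12, so (b) meets the standard.
  Stage 2 is satisfied; the onus moves to the tenant.
At Stage 3 the tenant must meet a preponderance (weight is at least 50): on (c) the weight is 93 less the opposing 44 gives net 49, < 50, so (c) does not meet the standard.
  The tenant does not carry Stage 3.
The analysis ends at Stage 3; the landlord prevails.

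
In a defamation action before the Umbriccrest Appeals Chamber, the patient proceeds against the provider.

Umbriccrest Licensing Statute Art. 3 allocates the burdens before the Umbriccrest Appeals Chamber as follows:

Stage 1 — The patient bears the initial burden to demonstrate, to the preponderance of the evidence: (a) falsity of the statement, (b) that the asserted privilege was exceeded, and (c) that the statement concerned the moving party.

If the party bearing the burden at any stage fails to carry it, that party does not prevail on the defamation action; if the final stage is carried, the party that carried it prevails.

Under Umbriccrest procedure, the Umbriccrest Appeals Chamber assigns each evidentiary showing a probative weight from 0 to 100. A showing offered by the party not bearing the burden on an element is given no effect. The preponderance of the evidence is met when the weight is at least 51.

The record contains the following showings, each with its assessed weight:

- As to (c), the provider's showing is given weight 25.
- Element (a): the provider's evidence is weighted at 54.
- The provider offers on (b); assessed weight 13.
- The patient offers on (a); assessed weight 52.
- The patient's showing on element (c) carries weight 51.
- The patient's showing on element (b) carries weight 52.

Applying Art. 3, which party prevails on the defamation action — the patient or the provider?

At Stage 1 the patient must meet the preponderance of the evidence (weight is at least 51): on (a) the weight is 52 (the provider's 54 is given no effect), ≥ 51, so (a) meets the standard; on (b) the weight is 52 (the provider's 13 is given no effect), ≥ 51, so (b) meets the standard; on (c) the weight is 51 (the provider's 25 is given no effect), which does reach 51, so (c) meets the standard.
  All elements met at the final stage.
Every stage carried; the patient prevails.

patient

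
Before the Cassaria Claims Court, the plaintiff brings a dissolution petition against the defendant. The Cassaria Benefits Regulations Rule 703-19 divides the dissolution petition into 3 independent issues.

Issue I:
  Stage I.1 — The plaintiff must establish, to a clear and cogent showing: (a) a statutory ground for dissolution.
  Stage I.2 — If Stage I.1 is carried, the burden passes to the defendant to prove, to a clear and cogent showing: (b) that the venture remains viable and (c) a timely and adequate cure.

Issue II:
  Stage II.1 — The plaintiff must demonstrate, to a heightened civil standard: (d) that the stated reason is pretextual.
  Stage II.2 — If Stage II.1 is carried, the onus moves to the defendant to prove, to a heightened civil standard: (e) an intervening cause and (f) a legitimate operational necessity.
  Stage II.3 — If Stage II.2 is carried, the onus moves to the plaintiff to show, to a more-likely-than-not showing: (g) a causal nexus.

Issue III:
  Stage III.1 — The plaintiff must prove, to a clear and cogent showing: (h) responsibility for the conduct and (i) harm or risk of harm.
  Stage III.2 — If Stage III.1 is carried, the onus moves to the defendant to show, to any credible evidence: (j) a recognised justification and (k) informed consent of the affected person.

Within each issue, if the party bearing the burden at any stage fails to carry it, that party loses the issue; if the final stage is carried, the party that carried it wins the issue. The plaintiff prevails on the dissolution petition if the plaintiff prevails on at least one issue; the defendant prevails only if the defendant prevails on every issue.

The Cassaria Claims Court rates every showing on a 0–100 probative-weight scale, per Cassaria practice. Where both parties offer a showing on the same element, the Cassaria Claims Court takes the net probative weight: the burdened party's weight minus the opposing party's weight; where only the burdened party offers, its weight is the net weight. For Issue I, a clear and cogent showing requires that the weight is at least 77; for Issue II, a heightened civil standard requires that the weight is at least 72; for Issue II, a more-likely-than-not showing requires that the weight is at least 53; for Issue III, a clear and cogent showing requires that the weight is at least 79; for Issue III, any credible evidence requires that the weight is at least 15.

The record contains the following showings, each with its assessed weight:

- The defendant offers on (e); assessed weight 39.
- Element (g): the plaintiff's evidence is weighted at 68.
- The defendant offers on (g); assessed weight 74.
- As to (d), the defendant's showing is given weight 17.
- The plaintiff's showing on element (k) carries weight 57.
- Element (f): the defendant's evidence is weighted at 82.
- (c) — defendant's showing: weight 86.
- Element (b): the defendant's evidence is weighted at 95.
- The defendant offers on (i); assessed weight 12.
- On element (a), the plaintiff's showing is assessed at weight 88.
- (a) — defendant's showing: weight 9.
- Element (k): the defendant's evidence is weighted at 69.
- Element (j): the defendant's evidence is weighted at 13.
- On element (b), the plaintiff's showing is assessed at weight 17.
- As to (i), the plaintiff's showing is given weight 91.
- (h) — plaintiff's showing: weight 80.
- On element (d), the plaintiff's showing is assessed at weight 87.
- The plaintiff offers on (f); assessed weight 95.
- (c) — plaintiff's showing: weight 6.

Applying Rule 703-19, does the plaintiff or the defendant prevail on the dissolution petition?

plaintiff

— Issue I —
Stage I.1 — burden on plaintiff; standard: a clear and cogent showing (weight is at least 77).
    (a): 88 − 9 = 79 ≥ 77 [met]
  All elements met. The burden passes to the defendant.
Stage I.2 — burden on defendant; standard: a clear and cogent showing (weight is at least 77).
    (b): 95 − 17 = 78 ≥ 77 [met]
    (c): 86 − 6 = 80 ≥ 77 [met]
  All elements met at the final stage.
Every stage carried; the defendant prevails on this issue.
— Issue II —
Stage II.1 (plaintiff, a heightened civil standard, weight is at least 72): (d) net 87−17=70 < 72 — fails.
  Stage II.1 not carried; the plaintiff fails its burden.
The analysis ends at Stage II.1; the defendant prevails on this issue.
— Issue III —
Stage III.1 (plaintiff, a clear and cogent showing, weight is at least 79): (h) 80 ≥ 79 — meets; (i) net 91−12=79 ≥ 79 — meets.
  The plaintiff carries Stage III.1; the defendant now bears the burden.
Stage III.2 (defendant, any credible evidence, weight is at least 15): (j) 13 < 15 — fails; (k) net 69−57=12 < 15 — fails.
  Stage III.2 not carried; the defendant fails its burden.
The analysis ends at Stage III.2; the plaintiff prevails on this issue.
Per-issue: Issue I → defendant; Issue II → defendant; Issue III → plaintiff. The plaintiff must prevail on at least one issue; overall, the plaintiff prevails.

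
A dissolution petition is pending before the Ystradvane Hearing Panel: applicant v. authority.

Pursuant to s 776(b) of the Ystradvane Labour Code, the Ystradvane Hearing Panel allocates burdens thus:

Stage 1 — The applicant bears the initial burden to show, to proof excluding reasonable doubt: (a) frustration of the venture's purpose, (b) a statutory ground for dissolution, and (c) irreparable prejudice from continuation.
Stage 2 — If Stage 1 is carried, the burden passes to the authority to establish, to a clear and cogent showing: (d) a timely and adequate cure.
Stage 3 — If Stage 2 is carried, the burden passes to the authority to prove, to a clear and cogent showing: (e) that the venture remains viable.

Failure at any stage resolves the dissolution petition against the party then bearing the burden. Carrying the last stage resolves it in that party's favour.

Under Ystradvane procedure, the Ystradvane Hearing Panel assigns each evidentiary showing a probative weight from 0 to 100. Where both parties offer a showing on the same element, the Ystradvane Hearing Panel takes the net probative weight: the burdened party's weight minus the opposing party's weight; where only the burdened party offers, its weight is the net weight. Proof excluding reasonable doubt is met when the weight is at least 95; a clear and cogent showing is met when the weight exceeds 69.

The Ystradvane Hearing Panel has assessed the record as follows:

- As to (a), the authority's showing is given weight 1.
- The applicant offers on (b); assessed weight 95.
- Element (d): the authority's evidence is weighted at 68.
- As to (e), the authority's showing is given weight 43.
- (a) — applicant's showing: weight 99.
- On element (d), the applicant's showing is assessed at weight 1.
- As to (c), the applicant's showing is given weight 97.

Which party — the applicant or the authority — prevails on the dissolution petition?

applicant

At Stage 1 the applicant must meet proof excluding reasonable doubt (weight is at least 95): on (a) the weight is 99 less the opposing 1 gives net 98, ≥ 95, so (a) meets the standard; on (b) the weight is 95, which does reach 95, so (b) meets the standard; on (c) the weight is 97, ≥ 95, so (c) meets the standard.
  All elements met. The burden passes to the authority.
At Stage 2 the authority must meet a clear and cogent showing (weight exceeds 69): on (d) the weight is 68 less the opposing 1 gives net 67, which does not exceed 69, so (d) does not meet the standard.
  Not every element is met, so the authority fails to carry Stage 2.
The analysis ends at Stage 2; the applicant prevails.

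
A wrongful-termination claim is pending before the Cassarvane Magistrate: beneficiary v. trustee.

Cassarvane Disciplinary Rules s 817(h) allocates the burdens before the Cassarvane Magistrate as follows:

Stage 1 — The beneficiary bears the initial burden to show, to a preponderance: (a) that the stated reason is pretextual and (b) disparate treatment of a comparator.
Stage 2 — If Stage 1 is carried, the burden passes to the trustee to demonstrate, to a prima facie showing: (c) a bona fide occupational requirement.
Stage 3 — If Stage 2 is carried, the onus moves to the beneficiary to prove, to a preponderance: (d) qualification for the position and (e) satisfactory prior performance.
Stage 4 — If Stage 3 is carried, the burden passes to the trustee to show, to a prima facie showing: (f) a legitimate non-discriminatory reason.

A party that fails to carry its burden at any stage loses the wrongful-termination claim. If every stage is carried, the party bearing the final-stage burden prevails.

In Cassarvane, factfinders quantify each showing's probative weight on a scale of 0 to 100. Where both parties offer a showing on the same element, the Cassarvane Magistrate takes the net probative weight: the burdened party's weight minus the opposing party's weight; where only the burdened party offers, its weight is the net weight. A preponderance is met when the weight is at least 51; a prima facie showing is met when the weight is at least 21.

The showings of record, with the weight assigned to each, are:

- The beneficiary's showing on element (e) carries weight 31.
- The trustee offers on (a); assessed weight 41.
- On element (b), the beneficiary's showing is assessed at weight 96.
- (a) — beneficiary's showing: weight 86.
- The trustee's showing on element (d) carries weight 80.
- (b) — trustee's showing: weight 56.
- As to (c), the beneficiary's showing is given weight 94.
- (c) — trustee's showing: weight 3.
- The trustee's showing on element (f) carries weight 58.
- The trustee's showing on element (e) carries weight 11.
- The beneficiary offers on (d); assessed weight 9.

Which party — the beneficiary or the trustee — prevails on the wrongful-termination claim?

trustee

Stage 1 (beneficiary, a preponderance, weight is at least 51): (a) net 86−41=45 < 51 — fails; (b) net 96−56=40 < 51 — fails.
  Not every element is met, so the beneficiary fails to carry Stage 1.
The trustee prevails.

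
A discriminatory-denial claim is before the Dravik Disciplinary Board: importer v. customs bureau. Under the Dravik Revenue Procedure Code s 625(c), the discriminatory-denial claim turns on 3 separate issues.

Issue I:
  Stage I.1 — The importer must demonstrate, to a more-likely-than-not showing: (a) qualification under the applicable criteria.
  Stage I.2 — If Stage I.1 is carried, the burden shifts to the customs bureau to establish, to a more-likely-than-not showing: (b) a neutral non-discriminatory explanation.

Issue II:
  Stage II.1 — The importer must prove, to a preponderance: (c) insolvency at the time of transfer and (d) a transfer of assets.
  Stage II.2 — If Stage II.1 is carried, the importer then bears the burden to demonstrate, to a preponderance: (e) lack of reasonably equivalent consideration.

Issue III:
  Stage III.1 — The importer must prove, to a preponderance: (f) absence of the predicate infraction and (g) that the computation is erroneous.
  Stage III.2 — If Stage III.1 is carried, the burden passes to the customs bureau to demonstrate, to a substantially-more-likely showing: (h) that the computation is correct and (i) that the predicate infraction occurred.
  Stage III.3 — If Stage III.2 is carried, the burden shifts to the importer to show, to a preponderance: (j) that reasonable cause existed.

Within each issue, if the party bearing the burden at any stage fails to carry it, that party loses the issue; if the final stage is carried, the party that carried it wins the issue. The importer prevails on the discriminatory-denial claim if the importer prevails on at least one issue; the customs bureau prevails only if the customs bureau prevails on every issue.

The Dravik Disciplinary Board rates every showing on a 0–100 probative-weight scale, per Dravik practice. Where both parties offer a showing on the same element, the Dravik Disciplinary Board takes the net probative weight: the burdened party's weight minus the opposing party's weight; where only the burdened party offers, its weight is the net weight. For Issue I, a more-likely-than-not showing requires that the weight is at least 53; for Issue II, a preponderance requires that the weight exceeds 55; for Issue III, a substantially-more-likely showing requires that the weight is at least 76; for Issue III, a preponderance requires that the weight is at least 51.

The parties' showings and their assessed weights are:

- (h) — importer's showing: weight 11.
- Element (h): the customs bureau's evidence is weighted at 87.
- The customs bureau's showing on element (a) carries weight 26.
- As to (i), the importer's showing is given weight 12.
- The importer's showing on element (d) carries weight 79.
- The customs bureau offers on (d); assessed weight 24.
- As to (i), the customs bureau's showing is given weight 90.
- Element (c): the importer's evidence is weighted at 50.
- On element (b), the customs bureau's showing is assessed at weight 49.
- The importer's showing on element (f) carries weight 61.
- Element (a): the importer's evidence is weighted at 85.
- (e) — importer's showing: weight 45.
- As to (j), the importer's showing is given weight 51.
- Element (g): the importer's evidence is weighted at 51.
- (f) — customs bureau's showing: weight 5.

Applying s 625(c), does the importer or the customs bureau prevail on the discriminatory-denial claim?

— Issue I —
Stage I.1 (importer, a more-likely-than-not showing, weight is at least 53): (a) net 85−26=59 ≥ 53 — meets.
  All elements met. The burden passes to the customs bureau.
Stage I.2 (customs bureau, a more-likely-than-not showing, weight is at least 53): (b) 49 < 53 — fails.
  Not every element is met, so the customs bureau fails to carry Stage I.2.
The analysis ends at Stage I.2; the importer prevails on this issue.
— Issue II —
Stage II.1 (importer, a preponderance, weight exceeds 55): (c) 50 ≤ 55 — fails; (d) net 79−24=55 ≤ 55 — fails.
  Not every element is met, so the importer fails to carry Stage II.1.
So the customs bureau prevails on this issue.
— Issue III —
Stage III.1 — burden on importer; standard: a preponderance (weight is at least 51).
    (f): 61 − 5 = 56 ≥ 51 [met]
    (g): 51 ≥ 51 [met]
  Stage III.1 is satisfied; the onus moves to the customs bureau.
Stage III.2 — burden on customs bureau; standard: a substantially-more-likely showing (weight is at least 76).
    (h): 87 − 11 = 76 ≥ 76 [met]
    (i): 90 − 12 = 78 ≥ 76 [met]
  Stage III.2 carried; the burden shifts to the importer.
Stage III.3 — burden on importer; standard: a preponderance (weight is at least 51).
    (j): 51 ≥ 51 [met]
  All elements met at the final stage.
All stages carried — the importer prevails on this issue.
Per-issue: Issue I → importer; Issue II → customs bureau; Issue III → importer. The importer must prevail on at least one issue; overall, the importer prevails.

importer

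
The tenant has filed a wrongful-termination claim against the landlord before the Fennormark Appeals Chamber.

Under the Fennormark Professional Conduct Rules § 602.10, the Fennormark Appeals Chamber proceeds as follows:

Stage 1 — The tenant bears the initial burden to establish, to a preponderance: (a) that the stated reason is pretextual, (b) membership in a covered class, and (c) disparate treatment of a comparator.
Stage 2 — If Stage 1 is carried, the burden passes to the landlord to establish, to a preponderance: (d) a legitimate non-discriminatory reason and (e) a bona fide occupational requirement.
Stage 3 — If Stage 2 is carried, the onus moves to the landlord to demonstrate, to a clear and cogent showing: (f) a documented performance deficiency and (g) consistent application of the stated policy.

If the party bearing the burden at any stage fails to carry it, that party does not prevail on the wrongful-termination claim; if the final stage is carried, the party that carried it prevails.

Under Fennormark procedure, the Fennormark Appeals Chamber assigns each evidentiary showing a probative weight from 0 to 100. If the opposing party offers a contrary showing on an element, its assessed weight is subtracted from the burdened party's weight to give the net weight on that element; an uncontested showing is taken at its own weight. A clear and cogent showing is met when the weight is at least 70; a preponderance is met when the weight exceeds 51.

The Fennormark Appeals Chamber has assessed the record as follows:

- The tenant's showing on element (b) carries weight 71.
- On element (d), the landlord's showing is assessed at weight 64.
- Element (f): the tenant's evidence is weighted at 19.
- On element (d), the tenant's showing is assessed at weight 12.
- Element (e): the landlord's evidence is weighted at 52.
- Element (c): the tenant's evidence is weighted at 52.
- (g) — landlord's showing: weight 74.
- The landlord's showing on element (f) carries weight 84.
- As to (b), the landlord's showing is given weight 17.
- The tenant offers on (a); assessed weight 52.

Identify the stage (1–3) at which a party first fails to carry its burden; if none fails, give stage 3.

Stage 1 (tenant, a preponderance, weight exceeds 51): (a) 52 > 51 — meets; (b) net 71−17=54 > 51 — meets; (c) 52 > 51 — meets.
  The tenant carries Stage 1; the landlord now bears the burden.
Stage 2 (landlord, a preponderance, weight exceeds 51): (d) net 64−12=52 > 51 — meets; (e) 52 > 51 — meets.
  All elements met. The landlord retains the burden for Stage 3.
Stage 3 (landlord, a clear and cogent showing, weight is at least 70): (f) net 84−19=65 < 70 — fails; (g) 74 ≥ 70 — meets.
  Not every element is met, so the landlord fails to carry Stage 3.
So the tenant prevails.

stage 3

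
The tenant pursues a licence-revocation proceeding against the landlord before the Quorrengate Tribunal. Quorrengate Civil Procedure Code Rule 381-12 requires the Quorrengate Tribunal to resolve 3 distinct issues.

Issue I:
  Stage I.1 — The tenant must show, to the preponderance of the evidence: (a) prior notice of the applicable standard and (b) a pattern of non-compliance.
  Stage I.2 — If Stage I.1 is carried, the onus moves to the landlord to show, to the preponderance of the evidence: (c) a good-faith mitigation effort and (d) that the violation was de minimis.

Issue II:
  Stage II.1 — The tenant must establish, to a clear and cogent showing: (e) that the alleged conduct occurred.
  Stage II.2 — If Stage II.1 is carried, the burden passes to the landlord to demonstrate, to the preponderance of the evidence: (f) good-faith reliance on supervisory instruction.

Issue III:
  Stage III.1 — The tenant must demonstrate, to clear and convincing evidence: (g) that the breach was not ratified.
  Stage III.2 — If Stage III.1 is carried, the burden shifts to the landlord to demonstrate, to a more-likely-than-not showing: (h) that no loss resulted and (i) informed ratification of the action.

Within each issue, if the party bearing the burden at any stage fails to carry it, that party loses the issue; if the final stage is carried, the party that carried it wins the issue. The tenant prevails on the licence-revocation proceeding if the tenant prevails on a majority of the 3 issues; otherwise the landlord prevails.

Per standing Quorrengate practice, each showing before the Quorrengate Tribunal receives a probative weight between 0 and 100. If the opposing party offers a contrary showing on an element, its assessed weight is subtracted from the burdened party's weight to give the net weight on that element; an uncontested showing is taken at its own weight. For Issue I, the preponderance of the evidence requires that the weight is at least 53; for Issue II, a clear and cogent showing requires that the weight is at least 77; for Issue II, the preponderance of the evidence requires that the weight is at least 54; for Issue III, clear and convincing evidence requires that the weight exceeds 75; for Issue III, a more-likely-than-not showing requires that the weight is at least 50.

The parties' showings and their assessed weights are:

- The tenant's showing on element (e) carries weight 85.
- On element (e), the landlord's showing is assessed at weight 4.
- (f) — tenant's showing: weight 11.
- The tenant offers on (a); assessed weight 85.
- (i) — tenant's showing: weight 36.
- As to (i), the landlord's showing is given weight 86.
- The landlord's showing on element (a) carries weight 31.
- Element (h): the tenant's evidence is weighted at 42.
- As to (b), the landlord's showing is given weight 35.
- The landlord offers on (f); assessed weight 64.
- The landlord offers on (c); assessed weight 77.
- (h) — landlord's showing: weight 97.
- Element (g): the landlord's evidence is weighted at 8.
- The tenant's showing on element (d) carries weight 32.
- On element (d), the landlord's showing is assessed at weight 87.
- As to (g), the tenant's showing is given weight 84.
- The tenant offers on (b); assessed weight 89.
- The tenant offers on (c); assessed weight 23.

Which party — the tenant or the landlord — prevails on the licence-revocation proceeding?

— Issue I —
Stage I.1 (tenant, the preponderance of the evidence, weight is at least 53): (a) net 85−31=54 ≥ 53 — meets; (b) net 89−35=54 ≥ 53 — meets.
  Stage I.1 is satisfied; the onus moves to the landlord.
Stage I.2 (landlord, the preponderance of the evidence, weight is at least 53): (c) net 77−23=54 ≥ 53 — meets; (d) net 87−32=55 ≥ 53 — meets.
  The landlord carries the last stage.
With every stage satisfied, the landlord prevails on this issue.
— Issue II —
At Stage II.1 the tenant must meet a clear and cogent showing (weight is at least 77): on (e) the weight is 85 less the opposing 4 gives net 81, ≥ 77, so (e) meets the standard.
  All elements met. The burden passes to the landlord.
At Stage II.2 the landlord must meet the preponderance of the evidence (weight is at least 54): on (f) the weight is 64 less the opposing 11 gives net 53, which does not reach 54, so (f) does not meet the standard.
  Not every element is met, so the landlord fails to carry Stage II.2.
The tenant prevails on this issue.
— Issue III —
Stage III.1 — burden on tenant; standard: clear and convincing evidence (weight exceeds 75).
    (g): 84 − 8 = 76 > 75 [met]
  All elements met. The burden passes to the landlord.
Stage III.2 — burden on landlord; standard: a more-likely-than-not showing (weight is at least 50).
    (h): 97 − 42 = 55 ≥ 50 [met]
    (i): 86 − 36 = 50 ≥ 50 [met]
  Stage III.2 carried; the final stage is satisfied.
With every stage satisfied, the landlord prevails on this issue.
Per-issue: Issue I → landlord; Issue II → tenant; Issue III → landlord. The tenant must prevail on a majority of issues; overall, the landlord prevails.

landlord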